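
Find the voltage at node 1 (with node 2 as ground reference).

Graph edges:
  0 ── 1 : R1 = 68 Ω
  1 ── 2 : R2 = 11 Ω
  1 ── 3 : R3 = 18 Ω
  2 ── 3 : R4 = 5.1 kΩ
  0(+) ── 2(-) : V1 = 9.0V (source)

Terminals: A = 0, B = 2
Nodal analysis, taking node 2 as the 0 V reference.
Source V1 fixes V_0 = 9 V.
KCL at each unknown node (sum of currents leaving = 0; resistances in Ω):
  Node 1: (V_1 - 9)/68 + (V_1 - 0)/11 + (V_1 - V_3)/18 = 0
  Node 3: (V_3 - V_1)/18 + (V_3 - 0)/5100 = 0
Collecting terms (coefficients in siemens):
  0.1612·V_1 - 0.05556·V_3 = 0.1324
  0.05575·V_3 - 0.05556·V_1 = 0
Determinant D = (0.1612)(0.05575) - (-0.05556)(-0.05556) = 0.005899
V_1 = [(0.1324)(0.05575) - (-0.05556)(0)]/D = 1.251 V
V_3 = [(0.1612)(0) - (0.1324)(-0.05556)]/D = 1.246 V
The requested potential is V_1 = 1.251 V.

Final answer: V_1 = 1.251 V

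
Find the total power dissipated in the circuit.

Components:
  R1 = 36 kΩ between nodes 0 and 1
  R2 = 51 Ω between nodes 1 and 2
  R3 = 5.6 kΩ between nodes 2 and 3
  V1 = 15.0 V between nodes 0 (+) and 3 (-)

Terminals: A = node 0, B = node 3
Nodal analysis, taking node 3 as the 0 V reference.
Source V1 fixes V_0 = 15 V.
KCL at each unknown node (sum of currents leaving = 0; resistances in Ω):
  Node 1: (V_1 - 15)/36000 + (V_1 - V_2)/51 = 0
  Node 2: (V_2 - V_1)/51 + (V_2 - 0)/5600 = 0
Collecting terms (coefficients in siemens):
  0.01964·V_1 - 0.01961·V_2 = 0.0004167
  0.01979·V_2 - 0.01961·V_1 = 0
Determinant D = (0.01964)(0.01979) - (-0.01961)(-0.01961) = 0.000004051
V_1 = [(0.0004167)(0.01979) - (-0.01961)(0)]/D = 2.035 V
V_2 = [(0.01964)(0) - (0.0004167)(-0.01961)]/D = 2.017 V
Power in each resistor, P = (ΔV)²/R:
  P_R1 = (15 - 2.035)²/36000 = 0.004669 W
  P_R2 = (2.035 - 2.017)²/51 = 0.000006615 W
  P_R3 = (2.017 - 0)²/5600 = 0.0007263 W
P_total = P_R1 + P_R2 + P_R3 = 0.005402 W

Final answer: 0.005402 W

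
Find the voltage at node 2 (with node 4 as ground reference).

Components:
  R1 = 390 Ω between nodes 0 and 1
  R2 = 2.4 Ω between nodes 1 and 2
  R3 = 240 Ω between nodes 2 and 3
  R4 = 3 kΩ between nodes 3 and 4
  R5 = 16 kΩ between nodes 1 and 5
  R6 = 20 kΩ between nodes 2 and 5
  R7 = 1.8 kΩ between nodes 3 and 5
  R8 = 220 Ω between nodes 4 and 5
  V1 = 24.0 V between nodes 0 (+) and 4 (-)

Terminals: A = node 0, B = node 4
Nodal analysis, taking node 4 as the 0 V reference.
Source V1 fixes V_0 = 24 V.
KCL at each unknown node (sum of currents leaving = 0; resistances in Ω):
  Node 1: (V_1 - 24)/390 + (V_1 - V_2)/2.4 + (V_1 - V_5)/16000 = 0
  Node 2: (V_2 - V_1)/2.4 + (V_2 - V_3)/240 + (V_2 - V_5)/20000 = 0
  Node 3: (V_3 - V_2)/240 + (V_3 - 0)/3000 + (V_3 - V_5)/1800 = 0
  Node 5: (V_5 - V_1)/16000 + (V_5 - V_2)/20000 + (V_5 - V_3)/1800 + (V_5 - 0)/220 = 0
Collecting terms (coefficients in siemens):
  0.4193·V_1 - 0.4167·V_2 - 0.0000625·V_5 = 0.06154
  0.4209·V_2 - 0.4167·V_1 - 0.004167·V_3 - 0.00005·V_5 = 0
  0.005056·V_3 - 0.004167·V_2 - 0.0005556·V_5 = 0
  0.005214·V_5 - 0.0000625·V_1 - 0.00005·V_2 - 0.0005556·V_3 = 0
Solving these 4 simultaneous equations (Gaussian elimination) gives:
  V_1 = 18.4 V, V_2 = 18.37 V, V_3 = 15.36 V, V_5 = 2.034 V
The requested potential is V_2 = 18.37 V.

Final answer: V_2 = 18.37 V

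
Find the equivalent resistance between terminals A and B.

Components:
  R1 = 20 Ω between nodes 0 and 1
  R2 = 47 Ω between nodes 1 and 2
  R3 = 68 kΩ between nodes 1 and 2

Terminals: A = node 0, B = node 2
Reduce the network between node 0 (A) and node 2 (B) by series/parallel combination:
  Rp1 = R2 ‖ R3 (parallel, both between nodes 1 and 2) = 1/(1/47 + 1/68000) = 46.97 Ω
  Rs1 = R1 + Rp1 (series, joined only at node 1) = 20 + 46.97 = 66.97 Ω
R_eq = 66.97 Ω

Final answer: 66.97 Ω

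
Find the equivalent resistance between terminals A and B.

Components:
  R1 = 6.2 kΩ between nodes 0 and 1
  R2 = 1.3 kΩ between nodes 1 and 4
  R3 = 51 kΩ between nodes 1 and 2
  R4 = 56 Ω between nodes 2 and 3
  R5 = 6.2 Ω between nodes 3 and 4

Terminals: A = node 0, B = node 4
Reduce the network between node 0 (A) and node 4 (B) by series/parallel combination:
  Rs1 = R3 + R4 (series, joined only at node 2) = 51000 + 56 = 51060 Ω
  Rs2 = R5 + Rs1 (series, joined only at node 3) = 6.2 + 51060 = 51060 Ω
  Rp1 = R2 ‖ Rs2 (parallel, both between nodes 1 and 4) = 1/(1/1300 + 1/51060) = 1268 Ω
  Rs3 = R1 + Rp1 (series, joined only at node 1) = 6200 + 1268 = 7468 Ω
R_eq = 7.468 kΩ

Final answer: 7.468 kΩ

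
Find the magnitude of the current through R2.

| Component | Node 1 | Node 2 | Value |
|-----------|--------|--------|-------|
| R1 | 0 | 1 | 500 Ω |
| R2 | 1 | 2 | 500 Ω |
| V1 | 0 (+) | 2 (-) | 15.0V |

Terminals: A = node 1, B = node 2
Nodal analysis, taking node 2 as the 0 V reference.
Source V1 fixes V_0 = 15 V.
KCL at each unknown node (sum of currents leaving = 0; resistances in Ω):
  Node 1: (V_1 - 15)/500 + (V_1 - 0)/500 = 0
Collecting terms: 0.004 × V_1 = 0.03  =>  V_1 = 7.5 V
I_R2 = (V_1 - V_2)/R2 = (7.5 - 0)/500 = 0.015 A
|I_R2| = 0.015 A

Final answer: |I_R2| = 0.015 A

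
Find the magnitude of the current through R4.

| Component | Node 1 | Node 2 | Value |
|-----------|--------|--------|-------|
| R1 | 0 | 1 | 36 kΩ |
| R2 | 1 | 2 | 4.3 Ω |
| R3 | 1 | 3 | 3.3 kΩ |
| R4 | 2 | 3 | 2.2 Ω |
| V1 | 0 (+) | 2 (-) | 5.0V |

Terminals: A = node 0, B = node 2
Nodal analysis, taking node 2 as the 0 V reference.
Source V1 fixes V_0 = 5 V.
KCL at each unknown node (sum of currents leaving = 0; resistances in Ω):
  Node 1: (V_1 - 5)/36000 + (V_1 - 0)/4.3 + (V_1 - V_3)/3300 = 0
  Node 3: (V_3 - V_1)/3300 + (V_3 - 0)/2.2 = 0
Collecting terms (coefficients in siemens):
  0.2329·V_1 - 0.000303·V_3 = 0.0001389
  0.4548·V_3 - 0.000303·V_1 = 0
Determinant D = (0.2329)(0.4548) - (-0.000303)(-0.000303) = 0.1059
V_1 = [(0.0001389)(0.4548) - (-0.000303)(0)]/D = 0.0005964 V
V_3 = [(0.2329)(0) - (0.0001389)(-0.000303)]/D = 0.0000003973 V
I_R4 = (V_2 - V_3)/R4 = (0 - 0.0000003973)/2.2 = -0.0000001806 A
|I_R4| = 0.0000001806 A

Final answer: |I_R4| = 1.806e-07 A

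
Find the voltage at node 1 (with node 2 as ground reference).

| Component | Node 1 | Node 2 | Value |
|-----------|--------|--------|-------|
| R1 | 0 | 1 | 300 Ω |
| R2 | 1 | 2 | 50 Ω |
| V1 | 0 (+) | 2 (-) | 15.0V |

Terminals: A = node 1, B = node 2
Nodal analysis, taking node 2 as the 0 V reference.
Source V1 fixes V_0 = 15 V.
KCL at each unknown node (sum of currents leaving = 0; resistances in Ω):
  Node 1: (V_1 - 15)/300 + (V_1 - 0)/50 = 0
Collecting terms: 0.02333 × V_1 = 0.05  =>  V_1 = 2.143 V
The requested potential is V_1 = 2.143 V.

Final answer: V_1 = 2.143 V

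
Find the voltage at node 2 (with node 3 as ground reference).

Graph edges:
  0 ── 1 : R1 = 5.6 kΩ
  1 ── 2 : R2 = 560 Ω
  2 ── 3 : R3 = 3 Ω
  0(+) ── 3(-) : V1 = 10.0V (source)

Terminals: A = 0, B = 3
Nodal analysis, taking node 3 as the 0 V reference.
Source V1 fixes V_0 = 10 V.
KCL at each unknown node (sum of currents leaving = 0; resistances in Ω):
  Node 1: (V_1 - 10)/5600 + (V_1 - V_2)/560 = 0
  Node 2: (V_2 - V_1)/560 + (V_2 - 0)/3 = 0
Collecting terms (coefficients in siemens):
  0.001964·V_1 - 0.001786·V_2 = 0.001786
  0.3351·V_2 - 0.001786·V_1 = 0
Determinant D = (0.001964)(0.3351) - (-0.001786)(-0.001786) = 0.0006551
V_1 = [(0.001786)(0.3351) - (-0.001786)(0)]/D = 0.9135 V
V_2 = [(0.001964)(0) - (0.001786)(-0.001786)]/D = 0.004868 V
The requested potential is V_2 = 0.004868 V.

Final answer: V_2 = 0.004868 V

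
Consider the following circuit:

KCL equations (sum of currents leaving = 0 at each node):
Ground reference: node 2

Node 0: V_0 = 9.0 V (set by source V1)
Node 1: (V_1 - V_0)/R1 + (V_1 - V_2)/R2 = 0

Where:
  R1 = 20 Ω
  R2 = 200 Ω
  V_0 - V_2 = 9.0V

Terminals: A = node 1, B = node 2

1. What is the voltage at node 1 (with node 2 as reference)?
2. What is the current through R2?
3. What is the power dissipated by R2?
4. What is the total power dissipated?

Nodal analysis, taking node 2 as the 0 V reference.
Source V1 fixes V_0 = 9 V.
KCL at each unknown node (sum of currents leaving = 0; resistances in Ω):
  Node 1: (V_1 - 9)/20 + (V_1 - 0)/200 = 0
Collecting terms: 0.055 × V_1 = 0.45  =>  V_1 = 8.182 V
Part 1:
  Read off the nodal solution: V_1 = 8.182 V
Part 2:
  I_R2 = (V_1 - V_2)/R2 = (8.182 - 0)/200 = 0.04091 A
  Magnitude: I_R2 = 0.04091 A
Part 3:
  I_R2 = (V_1 - V_2)/R2 = (8.182 - 0)/200 = 0.04091 A
  P_R2 = I_R2² × R2 = (0.04091)² × 200 = 0.3347 W
Part 4:
  Power in each resistor, P = (ΔV)²/R:
    P_R1 = (9 - 8.182)²/20 = 0.03347 W
    P_R2 = (8.182 - 0)²/200 = 0.3347 W
  P_total = P_R1 + P_R2 = 0.3682 W

Final answers:
1. V_1 = 8.182 V
2. I_R2 = 0.04091 A
3. P_R2 = 0.3347 W
4. P_total = 0.3682 W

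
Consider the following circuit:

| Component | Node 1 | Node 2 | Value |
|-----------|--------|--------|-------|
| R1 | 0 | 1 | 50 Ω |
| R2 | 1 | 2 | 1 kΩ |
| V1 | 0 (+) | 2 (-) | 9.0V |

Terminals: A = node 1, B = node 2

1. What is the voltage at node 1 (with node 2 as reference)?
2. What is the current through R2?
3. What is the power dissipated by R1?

Nodal analysis, taking node 2 as the 0 V reference.
Source V1 fixes V_0 = 9 V.
KCL at each unknown node (sum of currents leaving = 0; resistances in Ω):
  Node 1: (V_1 - 9)/50 + (V_1 - 0)/1000 = 0
Collecting terms: 0.021 × V_1 = 0.18  =>  V_1 = 8.571 V
Part 1:
  Read off the nodal solution: V_1 = 8.571 V
Part 2:
  I_R2 = (V_1 - V_2)/R2 = (8.571 - 0)/1000 = 0.008571 A
  Magnitude: I_R2 = 0.008571 A
Part 3:
  I_R1 = (V_0 - V_1)/R1 = (9 - 8.571)/50 = 0.008571 A
  P_R1 = I_R1² × R1 = (0.008571)² × 50 = 0.003673 W

Final answers:
1. V_1 = 8.571 V
2. I_R2 = 0.008571 A
3. P_R1 = 0.003673 W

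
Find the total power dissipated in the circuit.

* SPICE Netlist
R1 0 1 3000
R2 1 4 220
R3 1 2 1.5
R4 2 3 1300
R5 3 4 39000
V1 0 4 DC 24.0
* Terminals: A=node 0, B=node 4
Nodal analysis, taking node 4 as the 0 V reference.
Source V1 fixes V_0 = 24 V.
KCL at each unknown node (sum of currents leaving = 0; resistances in Ω):
  Node 1: (V_1 - 24)/3000 + (V_1 - 0)/220 + (V_1 - V_2)/1.5 = 0
  Node 2: (V_2 - V_1)/1.5 + (V_2 - V_3)/1300 = 0
  Node 3: (V_3 - V_2)/1300 + (V_3 - 0)/39000 = 0
Collecting terms (coefficients in siemens):
  0.6715·V_1 - 0.6667·V_2 = 0.008
  0.6674·V_2 - 0.6667·V_1 - 0.0007692·V_3 = 0
  0.0007949·V_3 - 0.0007692·V_2 = 0
Solving these 3 simultaneous equations (Gaussian elimination) gives:
  V_1 = 1.631 V, V_2 = 1.631 V, V_3 = 1.579 V
Power in each resistor, P = (ΔV)²/R:
  P_R1 = (24 - 1.631)²/3000 = 0.1668 W
  P_R2 = (1.631 - 0)²/220 = 0.0121 W
  P_R3 = (1.631 - 1.631)²/1.5 = 0.000000002458 W
  P_R4 = (1.631 - 1.579)²/1300 = 0.00000213 W
  P_R5 = (1.579 - 0)²/39000 = 0.00006391 W
P_total = P_R1 + P_R2 + P_R3 + P_R4 + P_R5 = 0.1789 W

Final answer: 0.1789 W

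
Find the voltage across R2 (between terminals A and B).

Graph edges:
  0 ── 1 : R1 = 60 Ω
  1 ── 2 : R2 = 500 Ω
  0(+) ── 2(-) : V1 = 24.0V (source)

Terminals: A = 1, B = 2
R1 and R2 are in series across V1 (node 0 → node 1 → node 2), and the output A–B is taken across R2, so this is a voltage divider.
Series current: I = V1/(R1 + R2) = 24/(60 + 500) = 24/560 = 0.04286 A
V_R2 = I × R2 = V1 × R2/(R1 + R2) = 24 × 500/560 = 21.43 V

Final answer: 21.43 V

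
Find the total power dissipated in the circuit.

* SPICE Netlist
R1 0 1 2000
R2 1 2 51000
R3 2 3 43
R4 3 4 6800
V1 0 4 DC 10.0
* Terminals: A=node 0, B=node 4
Nodal analysis, taking node 4 as the 0 V reference.
Source V1 fixes V_0 = 10 V.
KCL at each unknown node (sum of currents leaving = 0; resistances in Ω):
  Node 1: (V_1 - 10)/2000 + (V_1 - V_2)/51000 = 0
  Node 2: (V_2 - V_1)/51000 + (V_2 - V_3)/43 = 0
  Node 3: (V_3 - V_2)/43 + (V_3 - 0)/6800 = 0
Collecting terms (coefficients in siemens):
  0.0005196·V_1 - 0.00001961·V_2 = 0.005
  0.02328·V_2 - 0.00001961·V_1 - 0.02326·V_3 = 0
  0.0234·V_3 - 0.02326·V_2 = 0
Solving these 3 simultaneous equations (Gaussian elimination) gives:
  V_1 = 9.666 V, V_2 = 1.143 V, V_3 = 1.136 V
Power in each resistor, P = (ΔV)²/R:
  P_R1 = (10 - 9.666)²/2000 = 0.00005585 W
  P_R2 = (9.666 - 1.143)²/51000 = 0.001424 W
  P_R3 = (1.143 - 1.136)²/43 = 0.000001201 W
  P_R4 = (1.136 - 0)²/6800 = 0.0001899 W
P_total = P_R1 + P_R2 + P_R3 + P_R4 = 0.001671 W

Final answer: 0.001671 W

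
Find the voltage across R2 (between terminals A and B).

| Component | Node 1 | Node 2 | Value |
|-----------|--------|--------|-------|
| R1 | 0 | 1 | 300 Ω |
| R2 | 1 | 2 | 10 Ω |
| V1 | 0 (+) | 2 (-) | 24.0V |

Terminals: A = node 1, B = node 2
R1 and R2 are in series across V1 (node 0 → node 1 → node 2), and the output A–B is taken across R2, so this is a voltage divider.
Series current: I = V1/(R1 + R2) = 24/(300 + 10) = 24/310 = 0.07742 A
V_R2 = I × R2 = V1 × R2/(R1 + R2) = 24 × 10/310 = 0.7742 V

Final answer: 0.7742 V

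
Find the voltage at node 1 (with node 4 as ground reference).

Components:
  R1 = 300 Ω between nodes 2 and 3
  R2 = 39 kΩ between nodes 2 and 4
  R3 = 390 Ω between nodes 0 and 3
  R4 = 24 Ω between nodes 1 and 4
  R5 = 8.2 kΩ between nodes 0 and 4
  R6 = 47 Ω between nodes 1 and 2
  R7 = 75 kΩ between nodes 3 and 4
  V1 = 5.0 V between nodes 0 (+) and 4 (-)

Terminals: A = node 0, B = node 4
Nodal analysis, taking node 4 as the 0 V reference.
Source V1 fixes V_0 = 5 V.
KCL at each unknown node (sum of currents leaving = 0; resistances in Ω):
  Node 1: (V_1 - 0)/24 + (V_1 - V_2)/47 = 0
  Node 2: (V_2 - V_3)/300 + (V_2 - 0)/39000 + (V_2 - V_1)/47 = 0
  Node 3: (V_3 - V_2)/300 + (V_3 - 5)/390 + (V_3 - 0)/75000 = 0
Collecting terms (coefficients in siemens):
  0.06294·V_1 - 0.02128·V_2 = 0
  0.02464·V_2 - 0.02128·V_1 - 0.003333·V_3 = 0
  0.005911·V_3 - 0.003333·V_2 = 0.01282
Solving these 3 simultaneous equations (Gaussian elimination) gives:
  V_1 = 0.157 V, V_2 = 0.4645 V, V_3 = 2.431 V
The requested potential is V_1 = 0.157 V.

Final answer: V_1 = 0.157 V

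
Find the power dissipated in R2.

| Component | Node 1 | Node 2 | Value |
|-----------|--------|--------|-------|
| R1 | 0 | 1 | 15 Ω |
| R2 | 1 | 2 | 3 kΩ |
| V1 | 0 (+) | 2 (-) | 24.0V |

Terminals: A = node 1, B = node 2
Nodal analysis, taking node 2 as the 0 V reference.
Source V1 fixes V_0 = 24 V.
KCL at each unknown node (sum of currents leaving = 0; resistances in Ω):
  Node 1: (V_1 - 24)/15 + (V_1 - 0)/3000 = 0
Collecting terms: 0.067 × V_1 = 1.6  =>  V_1 = 23.88 V
I_R2 = (V_1 - V_2)/R2 = (23.88 - 0)/3000 = 0.00796 A
P_R2 = I_R2² × R2 = (0.00796)² × 3000 = 0.1901 W

Final answer: 0.1901 W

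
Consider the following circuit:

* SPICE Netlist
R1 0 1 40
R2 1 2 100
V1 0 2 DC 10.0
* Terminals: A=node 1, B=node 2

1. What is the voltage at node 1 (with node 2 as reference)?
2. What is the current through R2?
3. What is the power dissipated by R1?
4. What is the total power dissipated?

Nodal analysis, taking node 2 as the 0 V reference.
Source V1 fixes V_0 = 10 V.
KCL at each unknown node (sum of currents leaving = 0; resistances in Ω):
  Node 1: (V_1 - 10)/40 + (V_1 - 0)/100 = 0
Collecting terms: 0.035 × V_1 = 0.25  =>  V_1 = 7.143 V
Part 1:
  Read off the nodal solution: V_1 = 7.143 V
Part 2:
  I_R2 = (V_1 - V_2)/R2 = (7.143 - 0)/100 = 0.07143 A
  Magnitude: I_R2 = 0.07143 A
Part 3:
  I_R1 = (V_0 - V_1)/R1 = (10 - 7.143)/40 = 0.07143 A
  P_R1 = I_R1² × R1 = (0.07143)² × 40 = 0.2041 W
Part 4:
  Power in each resistor, P = (ΔV)²/R:
    P_R1 = (10 - 7.143)²/40 = 0.2041 W
    P_R2 = (7.143 - 0)²/100 = 0.5102 W
  P_total = P_R1 + P_R2 = 0.7143 W

Final answers:
1. V_1 = 7.143 V
2. I_R2 = 0.07143 A
3. P_R1 = 0.2041 W
4. P_total = 0.7143 W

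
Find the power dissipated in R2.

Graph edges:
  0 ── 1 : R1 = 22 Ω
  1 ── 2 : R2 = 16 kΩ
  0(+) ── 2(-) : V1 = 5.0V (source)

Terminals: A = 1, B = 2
Nodal analysis, taking node 2 as the 0 V reference.
Source V1 fixes V_0 = 5 V.
KCL at each unknown node (sum of currents leaving = 0; resistances in Ω):
  Node 1: (V_1 - 5)/22 + (V_1 - 0)/16000 = 0
Collecting terms: 0.04552 × V_1 = 0.2273  =>  V_1 = 4.993 V
I_R2 = (V_1 - V_2)/R2 = (4.993 - 0)/16000 = 0.0003121 A
P_R2 = I_R2² × R2 = (0.0003121)² × 16000 = 0.001558 W

Final answer: 0.001558 W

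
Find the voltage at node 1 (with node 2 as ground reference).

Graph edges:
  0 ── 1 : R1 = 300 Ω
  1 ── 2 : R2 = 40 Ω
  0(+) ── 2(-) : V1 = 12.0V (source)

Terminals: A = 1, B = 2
Nodal analysis, taking node 2 as the 0 V reference.
Source V1 fixes V_0 = 12 V.
KCL at each unknown node (sum of currents leaving = 0; resistances in Ω):
  Node 1: (V_1 - 12)/300 + (V_1 - 0)/40 = 0
Collecting terms: 0.02833 × V_1 = 0.04  =>  V_1 = 1.412 V
The requested potential is V_1 = 1.412 V.

Final answer: V_1 = 1.412 V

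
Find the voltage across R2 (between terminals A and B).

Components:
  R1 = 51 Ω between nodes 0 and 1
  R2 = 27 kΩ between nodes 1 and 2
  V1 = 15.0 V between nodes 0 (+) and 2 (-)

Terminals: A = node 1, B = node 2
R1 and R2 are in series across V1 (node 0 → node 1 → node 2), and the output A–B is taken across R2, so this is a voltage divider.
Series current: I = V1/(R1 + R2) = 15/(51 + 27000) = 15/27050 = 0.0005545 A
V_R2 = I × R2 = V1 × R2/(R1 + R2) = 15 × 27000/27050 = 14.97 V

Final answer: 14.97 V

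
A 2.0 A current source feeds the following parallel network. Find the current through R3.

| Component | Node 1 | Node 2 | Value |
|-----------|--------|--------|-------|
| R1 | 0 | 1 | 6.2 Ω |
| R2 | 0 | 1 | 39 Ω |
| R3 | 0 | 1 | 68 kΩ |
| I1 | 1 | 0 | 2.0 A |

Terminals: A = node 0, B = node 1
All resistors sit directly between nodes 0 and 1, so they are in parallel and share one voltage V; the full source current 2 A splits among them.
1/R_par = 1/6.2 + 1/39 + 1/68000 = 0.1869 S  =>  R_par = 5.349 Ω
V = I × R_par = 2 × 5.349 = 10.7 V
I_R3 = V/R3 = 10.7/68000 = 0.0001573 A

Final answer: 0.0001573 A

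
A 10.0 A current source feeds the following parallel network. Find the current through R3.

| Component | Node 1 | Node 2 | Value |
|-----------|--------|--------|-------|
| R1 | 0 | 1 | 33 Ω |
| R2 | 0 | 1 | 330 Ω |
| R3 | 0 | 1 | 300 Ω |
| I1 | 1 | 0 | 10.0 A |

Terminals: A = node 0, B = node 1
All resistors sit directly between nodes 0 and 1, so they are in parallel and share one voltage V; the full source current 10 A splits among them.
1/R_par = 1/33 + 1/330 + 1/300 = 0.03667 S  =>  R_par = 27.27 Ω
V = I × R_par = 10 × 27.27 = 272.7 V
I_R3 = V/R3 = 272.7/300 = 0.9091 A

Final answer: 0.9091 A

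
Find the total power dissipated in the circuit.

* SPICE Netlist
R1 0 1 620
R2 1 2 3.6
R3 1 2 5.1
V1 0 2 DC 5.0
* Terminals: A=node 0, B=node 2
Nodal analysis, taking node 2 as the 0 V reference.
Source V1 fixes V_0 = 5 V.
KCL at each unknown node (sum of currents leaving = 0; resistances in Ω):
  Node 1: (V_1 - 5)/620 + (V_1 - 0)/3.6 + (V_1 - 0)/5.1 = 0
Collecting terms: 0.4755 × V_1 = 0.008065  =>  V_1 = 0.01696 V
Power in each resistor, P = (ΔV)²/R:
  P_R1 = (5 - 0.01696)²/620 = 0.04005 W
  P_R2 = (0.01696 - 0)²/3.6 = 0.00007991 W
  P_R3 = (0.01696 - 0)²/5.1 = 0.00005641 W
P_total = P_R1 + P_R2 + P_R3 = 0.04019 W

Final answer: 0.04019 W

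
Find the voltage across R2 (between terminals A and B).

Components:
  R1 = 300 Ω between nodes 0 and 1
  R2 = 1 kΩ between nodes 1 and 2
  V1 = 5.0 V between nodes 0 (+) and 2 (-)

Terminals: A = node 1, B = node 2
R1 and R2 are in series across V1 (node 0 → node 1 → node 2), and the output A–B is taken across R2, so this is a voltage divider.
Series current: I = V1/(R1 + R2) = 5/(300 + 1000) = 5/1300 = 0.003846 A
V_R2 = I × R2 = V1 × R2/(R1 + R2) = 5 × 1000/1300 = 3.846 V

Final answer: 3.846 V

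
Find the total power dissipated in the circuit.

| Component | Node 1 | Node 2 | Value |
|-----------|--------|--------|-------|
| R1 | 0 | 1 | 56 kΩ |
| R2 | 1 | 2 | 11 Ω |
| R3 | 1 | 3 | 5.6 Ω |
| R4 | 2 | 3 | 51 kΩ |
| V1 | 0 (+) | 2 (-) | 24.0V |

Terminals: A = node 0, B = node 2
Nodal analysis, taking node 2 as the 0 V reference.
Source V1 fixes V_0 = 24 V.
KCL at each unknown node (sum of currents leaving = 0; resistances in Ω):
  Node 1: (V_1 - 24)/56000 + (V_1 - 0)/11 + (V_1 - V_3)/5.6 = 0
  Node 3: (V_3 - V_1)/5.6 + (V_3 - 0)/51000 = 0
Collecting terms (coefficients in siemens):
  0.2695·V_1 - 0.1786·V_3 = 0.0004286
  0.1786·V_3 - 0.1786·V_1 = 0
Determinant D = (0.2695)(0.1786) - (-0.1786)(-0.1786) = 0.01624
V_1 = [(0.0004286)(0.1786) - (-0.1786)(0)]/D = 0.004712 V
V_3 = [(0.2695)(0) - (0.0004286)(-0.1786)]/D = 0.004712 V
Power in each resistor, P = (ΔV)²/R:
  P_R1 = (24 - 0.004712)²/56000 = 0.01028 W
  P_R2 = (0.004712 - 0)²/11 = 0.000002019 W
  P_R3 = (0.004712 - 0.004712)²/5.6 = 0.0000000000000478 W
  P_R4 = (0 - 0.004712)²/51000 = 0.0000000004353 W
P_total = P_R1 + P_R2 + P_R3 + P_R4 = 0.01028 W

Final answer: 0.01028 W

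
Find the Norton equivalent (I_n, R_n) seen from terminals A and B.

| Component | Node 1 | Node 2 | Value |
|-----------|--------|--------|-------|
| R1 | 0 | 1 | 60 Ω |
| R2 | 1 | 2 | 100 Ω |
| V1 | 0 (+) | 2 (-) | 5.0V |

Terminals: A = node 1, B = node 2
Find the Thévenin equivalent first; then I_n = V_th/R_th and R_n = R_th.
Step 1 — V_th is the open-circuit voltage V_A - V_B (nothing connected across the terminals).
Nodal analysis, taking node 2 as the 0 V reference.
Source V1 fixes V_0 = 5 V.
KCL at each unknown node (sum of currents leaving = 0; resistances in Ω):
  Node 1: (V_1 - 5)/60 + (V_1 - 0)/100 = 0
Collecting terms: 0.02667 × V_1 = 0.08333  =>  V_1 = 3.125 V
V_th = V_1 - V_2 = 3.125 - 0 = 3.125 V
Step 2 — R_th: zero the source — replace V1 by a short circuit (node 2 merges into node 0) — and find the resistance seen between A (node 1) and B (node 0).
Reduce the network between node 1 (A) and node 0 (B) by series/parallel combination:
  Rp1 = R1 ‖ R2 (parallel, both between nodes 0 and 1) = 1/(1/60 + 1/100) = 37.5 Ω
R_th = 37.5 Ω
I_n = V_th/R_th = 3.125/37.5 = 0.08333 A, and R_n = R_th = 37.5 Ω

Final answer: I_n = 0.08333 A, R_n = 37.5 Ω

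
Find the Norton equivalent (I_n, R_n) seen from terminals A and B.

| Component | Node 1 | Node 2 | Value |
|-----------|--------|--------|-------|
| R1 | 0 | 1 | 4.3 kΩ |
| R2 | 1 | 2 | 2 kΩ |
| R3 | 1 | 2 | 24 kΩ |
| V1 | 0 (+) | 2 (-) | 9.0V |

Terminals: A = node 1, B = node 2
Find the Thévenin equivalent first; then I_n = V_th/R_th and R_n = R_th.
Step 1 — V_th is the open-circuit voltage V_A - V_B (nothing connected across the terminals).
Nodal analysis, taking node 2 as the 0 V reference.
Source V1 fixes V_0 = 9 V.
KCL at each unknown node (sum of currents leaving = 0; resistances in Ω):
  Node 1: (V_1 - 9)/4300 + (V_1 - 0)/2000 + (V_1 - 0)/24000 = 0
Collecting terms: 0.0007742 × V_1 = 0.002093  =>  V_1 = 2.703 V
V_th = V_1 - V_2 = 2.703 - 0 = 2.703 V
Step 2 — R_th: zero the source — replace V1 by a short circuit (node 2 merges into node 0) — and find the resistance seen between A (node 1) and B (node 0).
Reduce the network between node 1 (A) and node 0 (B) by series/parallel combination:
  Rp1 = R1 ‖ R2 ‖ R3 (parallel, all between nodes 0 and 1) = 1/(1/4300 + 1/2000 + 1/24000) = 1292 Ω
R_th = 1.292 kΩ
I_n = V_th/R_th = 2.703/1292 = 0.002093 A, and R_n = R_th = 1.292 kΩ

Final answer: I_n = 0.002093 A, R_n = 1.292 kΩ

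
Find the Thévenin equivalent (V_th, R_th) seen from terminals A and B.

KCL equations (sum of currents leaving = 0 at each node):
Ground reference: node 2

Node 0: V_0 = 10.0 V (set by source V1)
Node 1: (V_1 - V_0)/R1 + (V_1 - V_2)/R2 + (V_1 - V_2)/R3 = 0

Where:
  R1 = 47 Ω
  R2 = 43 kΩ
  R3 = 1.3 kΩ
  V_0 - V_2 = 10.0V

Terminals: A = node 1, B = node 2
Step 1 — V_th is the open-circuit voltage V_A - V_B (nothing connected across the terminals).
Nodal analysis, taking node 2 as the 0 V reference.
Source V1 fixes V_0 = 10 V.
KCL at each unknown node (sum of currents leaving = 0; resistances in Ω):
  Node 1: (V_1 - 10)/47 + (V_1 - 0)/43000 + (V_1 - 0)/1300 = 0
Collecting terms: 0.02207 × V_1 = 0.2128  =>  V_1 = 9.641 V
V_th = V_1 - V_2 = 9.641 - 0 = 9.641 V
Step 2 — R_th: zero the source — replace V1 by a short circuit (node 2 merges into node 0) — and find the resistance seen between A (node 1) and B (node 0).
Reduce the network between node 1 (A) and node 0 (B) by series/parallel combination:
  Rp1 = R1 ‖ R2 ‖ R3 (parallel, all between nodes 0 and 1) = 1/(1/47 + 1/43000 + 1/1300) = 45.31 Ω
R_th = 45.31 Ω

Final answer: V_th = 9.641 V, R_th = 45.31 Ω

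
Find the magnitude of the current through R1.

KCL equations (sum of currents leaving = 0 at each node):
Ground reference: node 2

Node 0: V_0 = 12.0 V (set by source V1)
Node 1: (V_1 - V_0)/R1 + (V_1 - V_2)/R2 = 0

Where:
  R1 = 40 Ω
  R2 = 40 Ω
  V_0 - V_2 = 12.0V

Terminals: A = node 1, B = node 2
Nodal analysis, taking node 2 as the 0 V reference.
Source V1 fixes V_0 = 12 V.
KCL at each unknown node (sum of currents leaving = 0; resistances in Ω):
  Node 1: (V_1 - 12)/40 + (V_1 - 0)/40 = 0
Collecting terms: 0.05 × V_1 = 0.3  =>  V_1 = 6 V
I_R1 = (V_0 - V_1)/R1 = (12 - 6)/40 = 0.15 A
|I_R1| = 0.15 A

Final answer: |I_R1| = 0.15 A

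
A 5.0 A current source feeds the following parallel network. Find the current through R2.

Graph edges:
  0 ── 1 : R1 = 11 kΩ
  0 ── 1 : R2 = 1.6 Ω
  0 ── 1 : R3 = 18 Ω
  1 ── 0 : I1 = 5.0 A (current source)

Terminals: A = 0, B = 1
All resistors sit directly between nodes 0 and 1, so they are in parallel and share one voltage V; the full source current 5 A splits among them.
1/R_par = 1/11000 + 1/1.6 + 1/18 = 0.6806 S  =>  R_par = 1.469 Ω
V = I × R_par = 5 × 1.469 = 7.346 V
I_R2 = V/R2 = 7.346/1.6 = 4.591 A

Final answer: 4.591 A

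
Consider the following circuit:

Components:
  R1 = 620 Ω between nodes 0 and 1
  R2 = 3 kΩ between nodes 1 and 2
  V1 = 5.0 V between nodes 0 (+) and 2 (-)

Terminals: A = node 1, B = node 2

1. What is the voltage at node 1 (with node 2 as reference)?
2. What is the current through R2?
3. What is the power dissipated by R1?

Nodal analysis, taking node 2 as the 0 V reference.
Source V1 fixes V_0 = 5 V.
KCL at each unknown node (sum of currents leaving = 0; resistances in Ω):
  Node 1: (V_1 - 5)/620 + (V_1 - 0)/3000 = 0
Collecting terms: 0.001946 × V_1 = 0.008065  =>  V_1 = 4.144 V
Part 1:
  Read off the nodal solution: V_1 = 4.144 V
Part 2:
  I_R2 = (V_1 - V_2)/R2 = (4.144 - 0)/3000 = 0.001381 A
  Magnitude: I_R2 = 0.001381 A
Part 3:
  I_R1 = (V_0 - V_1)/R1 = (5 - 4.144)/620 = 0.001381 A
  P_R1 = I_R1² × R1 = (0.001381)² × 620 = 0.001183 W

Final answers:
1. V_1 = 4.144 V
2. I_R2 = 0.001381 A
3. P_R1 = 0.001183 W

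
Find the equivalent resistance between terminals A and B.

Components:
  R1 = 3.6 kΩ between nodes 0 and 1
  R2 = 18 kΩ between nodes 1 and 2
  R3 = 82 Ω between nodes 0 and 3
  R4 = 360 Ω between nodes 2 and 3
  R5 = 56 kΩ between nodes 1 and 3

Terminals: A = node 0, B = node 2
The network is not a plain series/parallel combination. Inject a 1 A test current into terminal A (node 0) and return it from terminal B (node 2); then R_eq = V_A / (1 A).
Nodal analysis, taking node 2 as the 0 V reference.
Current source I_test pushes 1 A into node 0 and draws it out of node 2.
KCL at each unknown node (sum of currents leaving = 0; resistances in Ω):
  Node 0: (V_0 - V_1)/3600 + (V_0 - V_3)/82 - 1 = 0
  Node 1: (V_1 - V_0)/3600 + (V_1 - 0)/18000 + (V_1 - V_3)/56000 = 0
  Node 3: (V_3 - V_0)/82 + (V_3 - V_1)/56000 + (V_3 - 0)/360 = 0
Collecting terms (coefficients in siemens):
  0.01247·V_0 - 0.0002778·V_1 - 0.0122·V_3 = 1
  0.0003512·V_1 - 0.0002778·V_0 - 0.00001786·V_3 = 0
  0.01499·V_3 - 0.0122·V_0 - 0.00001786·V_1 = 0
Solving these 3 simultaneous equations (Gaussian elimination) gives:
  V_0 = 433.1 V, V_1 = 360.5 V, V_3 = 352.8 V
R_eq = V_0 / 1 A = 433.1 Ω

Final answer: 433.1 Ω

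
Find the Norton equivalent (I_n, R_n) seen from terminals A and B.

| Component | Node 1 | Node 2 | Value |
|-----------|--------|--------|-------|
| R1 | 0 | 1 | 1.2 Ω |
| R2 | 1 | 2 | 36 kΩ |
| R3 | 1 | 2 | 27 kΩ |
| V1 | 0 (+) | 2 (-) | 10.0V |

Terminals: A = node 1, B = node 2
Find the Thévenin equivalent first; then I_n = V_th/R_th and R_n = R_th.
Step 1 — V_th is the open-circuit voltage V_A - V_B (nothing connected across the terminals).
Nodal analysis, taking node 2 as the 0 V reference.
Source V1 fixes V_0 = 10 V.
KCL at each unknown node (sum of currents leaving = 0; resistances in Ω):
  Node 1: (V_1 - 10)/1.2 + (V_1 - 0)/36000 + (V_1 - 0)/27000 = 0
Collecting terms: 0.8334 × V_1 = 8.333  =>  V_1 = 9.999 V
V_th = V_1 - V_2 = 9.999 - 0 = 9.999 V
Step 2 — R_th: zero the source — replace V1 by a short circuit (node 2 merges into node 0) — and find the resistance seen between A (node 1) and B (node 0).
Reduce the network between node 1 (A) and node 0 (B) by series/parallel combination:
  Rp1 = R1 ‖ R2 ‖ R3 (parallel, all between nodes 0 and 1) = 1/(1/1.2 + 1/36000 + 1/27000) = 1.2 Ω
R_th = 1.2 Ω
I_n = V_th/R_th = 9.999/1.2 = 8.333 A, and R_n = R_th = 1.2 Ω

Final answer: I_n = 8.333 A, R_n = 1.2 Ω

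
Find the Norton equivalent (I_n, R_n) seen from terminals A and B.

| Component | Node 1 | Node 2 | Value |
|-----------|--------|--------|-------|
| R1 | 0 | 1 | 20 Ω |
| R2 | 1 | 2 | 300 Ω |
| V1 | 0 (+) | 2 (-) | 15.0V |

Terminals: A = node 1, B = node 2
Find the Thévenin equivalent first; then I_n = V_th/R_th and R_n = R_th.
Step 1 — V_th is the open-circuit voltage V_A - V_B (nothing connected across the terminals).
Nodal analysis, taking node 2 as the 0 V reference.
Source V1 fixes V_0 = 15 V.
KCL at each unknown node (sum of currents leaving = 0; resistances in Ω):
  Node 1: (V_1 - 15)/20 + (V_1 - 0)/300 = 0
Collecting terms: 0.05333 × V_1 = 0.75  =>  V_1 = 14.06 V
V_th = V_1 - V_2 = 14.06 - 0 = 14.06 V
Step 2 — R_th: zero the source — replace V1 by a short circuit (node 2 merges into node 0) — and find the resistance seen between A (node 1) and B (node 0).
Reduce the network between node 1 (A) and node 0 (B) by series/parallel combination:
  Rp1 = R1 ‖ R2 (parallel, both between nodes 0 and 1) = 1/(1/20 + 1/300) = 18.75 Ω
R_th = 18.75 Ω
I_n = V_th/R_th = 14.06/18.75 = 0.75 A, and R_n = R_th = 18.75 Ω

Final answer: I_n = 0.75 A, R_n = 18.75 Ω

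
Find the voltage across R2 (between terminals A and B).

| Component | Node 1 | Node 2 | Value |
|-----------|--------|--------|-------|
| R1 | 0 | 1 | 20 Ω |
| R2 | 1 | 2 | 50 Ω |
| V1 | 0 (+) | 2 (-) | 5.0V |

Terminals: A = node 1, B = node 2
R1 and R2 are in series across V1 (node 0 → node 1 → node 2), and the output A–B is taken across R2, so this is a voltage divider.
Series current: I = V1/(R1 + R2) = 5/(20 + 50) = 5/70 = 0.07143 A
V_R2 = I × R2 = V1 × R2/(R1 + R2) = 5 × 50/70 = 3.571 V

Final answer: 3.571 V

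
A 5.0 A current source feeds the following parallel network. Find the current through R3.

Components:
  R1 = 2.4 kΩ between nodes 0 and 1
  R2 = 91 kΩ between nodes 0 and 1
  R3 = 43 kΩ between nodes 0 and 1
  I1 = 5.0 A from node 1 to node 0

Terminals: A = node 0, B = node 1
All resistors sit directly between nodes 0 and 1, so they are in parallel and share one voltage V; the full source current 5 A splits among them.
1/R_par = 1/2400 + 1/91000 + 1/43000 = 0.0004509 S  =>  R_par = 2218 Ω
V = I × R_par = 5 × 2218 = 11090 V
I_R3 = V/R3 = 11090/43000 = 0.2579 A

Final answer: 0.2579 A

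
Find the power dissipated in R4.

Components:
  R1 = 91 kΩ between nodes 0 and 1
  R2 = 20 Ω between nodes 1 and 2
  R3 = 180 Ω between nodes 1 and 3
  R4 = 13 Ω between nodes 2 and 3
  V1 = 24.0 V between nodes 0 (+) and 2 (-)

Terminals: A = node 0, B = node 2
Nodal analysis, taking node 2 as the 0 V reference.
Source V1 fixes V_0 = 24 V.
KCL at each unknown node (sum of currents leaving = 0; resistances in Ω):
  Node 1: (V_1 - 24)/91000 + (V_1 - 0)/20 + (V_1 - V_3)/180 = 0
  Node 3: (V_3 - V_1)/180 + (V_3 - 0)/13 = 0
Collecting terms (coefficients in siemens):
  0.05557·V_1 - 0.005556·V_3 = 0.0002637
  0.08248·V_3 - 0.005556·V_1 = 0
Determinant D = (0.05557)(0.08248) - (-0.005556)(-0.005556) = 0.004552
V_1 = [(0.0002637)(0.08248) - (-0.005556)(0)]/D = 0.004778 V
V_3 = [(0.05557)(0) - (0.0002637)(-0.005556)]/D = 0.0003219 V
I_R4 = (V_2 - V_3)/R4 = (0 - 0.0003219)/13 = -0.00002476 A
P_R4 = I_R4² × R4 = (-0.00002476)² × 13 = 0.000000007969 W

Final answer: 7.969e-09 W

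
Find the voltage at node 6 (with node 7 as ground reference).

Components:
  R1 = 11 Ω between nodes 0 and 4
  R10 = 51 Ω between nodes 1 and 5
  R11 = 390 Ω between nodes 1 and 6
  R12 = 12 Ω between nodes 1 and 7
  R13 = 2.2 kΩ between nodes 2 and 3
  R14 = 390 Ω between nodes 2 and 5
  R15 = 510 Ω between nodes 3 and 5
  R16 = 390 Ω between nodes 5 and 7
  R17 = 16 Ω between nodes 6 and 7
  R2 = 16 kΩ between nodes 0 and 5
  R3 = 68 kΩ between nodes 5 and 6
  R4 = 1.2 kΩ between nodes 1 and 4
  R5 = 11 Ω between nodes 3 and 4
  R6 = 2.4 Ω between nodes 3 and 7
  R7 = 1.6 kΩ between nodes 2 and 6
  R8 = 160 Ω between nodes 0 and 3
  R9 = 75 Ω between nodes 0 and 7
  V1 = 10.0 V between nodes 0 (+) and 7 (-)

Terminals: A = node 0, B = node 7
Nodal analysis, taking node 7 as the 0 V reference.
Source V1 fixes V_0 = 10 V.
KCL at each unknown node (sum of currents leaving = 0; resistances in Ω):
  Node 1: (V_1 - V_4)/1200 + (V_1 - V_5)/51 + (V_1 - V_6)/390 + (V_1 - 0)/12 = 0
  Node 2: (V_2 - V_6)/1600 + (V_2 - V_3)/2200 + (V_2 - V_5)/390 = 0
  Node 3: (V_3 - V_4)/11 + (V_3 - 0)/2.4 + (V_3 - 10)/160 + (V_3 - V_2)/2200 + (V_3 - V_5)/510 = 0
  Node 4: (V_4 - 10)/11 + (V_4 - V_1)/1200 + (V_4 - V_3)/11 = 0
  Node 5: (V_5 - 10)/16000 + (V_5 - V_6)/68000 + (V_5 - V_1)/51 + (V_5 - V_2)/390 + (V_5 - V_3)/510 + (V_5 - 0)/390 = 0
  Node 6: (V_6 - V_5)/68000 + (V_6 - V_2)/1600 + (V_6 - V_1)/390 + (V_6 - 0)/16 = 0
Collecting terms (coefficients in siemens):
  0.1063·V_1 - 0.0008333·V_4 - 0.01961·V_5 - 0.002564·V_6 = 0
  0.003644·V_2 - 0.0004545·V_3 - 0.002564·V_5 - 0.000625·V_6 = 0
  0.5162·V_3 - 0.0004545·V_2 - 0.09091·V_4 - 0.001961·V_5 = 0.0625
  0.1827·V_4 - 0.0008333·V_1 - 0.09091·V_3 = 0.9091
  0.02677·V_5 - 0.01961·V_1 - 0.002564·V_2 - 0.001961·V_3 - 0.00001471·V_6 = 0.000625
  0.0657·V_6 - 0.002564·V_1 - 0.000625·V_2 - 0.00001471·V_5 = 0
Solving these 6 simultaneous equations (Gaussian elimination) gives:
  V_1 = 0.07773 V, V_2 = 0.2685 V, V_3 = 1.094 V, V_4 = 5.522 V
  V_5 = 0.1861 V, V_6 = 0.005629 V
The requested potential is V_6 = 0.005629 V.

Final answer: V_6 = 0.005629 V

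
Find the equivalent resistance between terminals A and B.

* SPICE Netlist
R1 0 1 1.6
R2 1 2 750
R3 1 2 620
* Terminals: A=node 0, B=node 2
Reduce the network between node 0 (A) and node 2 (B) by series/parallel combination:
  Rp1 = R2 ‖ R3 (parallel, both between nodes 1 and 2) = 1/(1/750 + 1/620) = 339.4 Ω
  Rs1 = R1 + Rp1 (series, joined only at node 1) = 1.6 + 339.4 = 341 Ω
R_eq = 341 Ω

Final answer: 341 Ω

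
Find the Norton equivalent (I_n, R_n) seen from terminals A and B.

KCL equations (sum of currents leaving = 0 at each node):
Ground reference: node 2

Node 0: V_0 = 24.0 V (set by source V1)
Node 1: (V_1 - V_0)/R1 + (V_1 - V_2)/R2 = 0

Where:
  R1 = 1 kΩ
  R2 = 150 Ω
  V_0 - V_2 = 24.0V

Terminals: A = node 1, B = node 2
Find the Thévenin equivalent first; then I_n = V_th/R_th and R_n = R_th.
Step 1 — V_th is the open-circuit voltage V_A - V_B (nothing connected across the terminals).
Nodal analysis, taking node 2 as the 0 V reference.
Source V1 fixes V_0 = 24 V.
KCL at each unknown node (sum of currents leaving = 0; resistances in Ω):
  Node 1: (V_1 - 24)/1000 + (V_1 - 0)/150 = 0
Collecting terms: 0.007667 × V_1 = 0.024  =>  V_1 = 3.13 V
V_th = V_1 - V_2 = 3.13 - 0 = 3.13 V
Step 2 — R_th: zero the source — replace V1 by a short circuit (node 2 merges into node 0) — and find the resistance seen between A (node 1) and B (node 0).
Reduce the network between node 1 (A) and node 0 (B) by series/parallel combination:
  Rp1 = R1 ‖ R2 (parallel, both between nodes 0 and 1) = 1/(1/1000 + 1/150) = 130.4 Ω
R_th = 130.4 Ω
I_n = V_th/R_th = 3.13/130.4 = 0.024 A, and R_n = R_th = 130.4 Ω

Final answer: I_n = 0.024 A, R_n = 130.4 Ω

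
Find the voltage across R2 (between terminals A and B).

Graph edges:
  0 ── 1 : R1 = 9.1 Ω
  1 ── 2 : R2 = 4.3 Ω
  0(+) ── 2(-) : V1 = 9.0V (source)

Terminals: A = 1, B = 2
R1 and R2 are in series across V1 (node 0 → node 1 → node 2), and the output A–B is taken across R2, so this is a voltage divider.
Series current: I = V1/(R1 + R2) = 9/(9.1 + 4.3) = 9/13.4 = 0.6716 A
V_R2 = I × R2 = V1 × R2/(R1 + R2) = 9 × 4.3/13.4 = 2.888 V

Final answer: 2.888 V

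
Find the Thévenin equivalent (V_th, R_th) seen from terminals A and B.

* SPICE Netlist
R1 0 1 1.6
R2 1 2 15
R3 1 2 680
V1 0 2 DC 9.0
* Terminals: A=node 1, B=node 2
Step 1 — V_th is the open-circuit voltage V_A - V_B (nothing connected across the terminals).
Nodal analysis, taking node 2 as the 0 V reference.
Source V1 fixes V_0 = 9 V.
KCL at each unknown node (sum of currents leaving = 0; resistances in Ω):
  Node 1: (V_1 - 9)/1.6 + (V_1 - 0)/15 + (V_1 - 0)/680 = 0
Collecting terms: 0.6931 × V_1 = 5.625  =>  V_1 = 8.115 V
V_th = V_1 - V_2 = 8.115 - 0 = 8.115 V
Step 2 — R_th: zero the source — replace V1 by a short circuit (node 2 merges into node 0) — and find the resistance seen between A (node 1) and B (node 0).
Reduce the network between node 1 (A) and node 0 (B) by series/parallel combination:
  Rp1 = R1 ‖ R2 ‖ R3 (parallel, all between nodes 0 and 1) = 1/(1/1.6 + 1/15 + 1/680) = 1.443 Ω
R_th = 1.443 Ω

Final answer: V_th = 8.115 V, R_th = 1.443 Ω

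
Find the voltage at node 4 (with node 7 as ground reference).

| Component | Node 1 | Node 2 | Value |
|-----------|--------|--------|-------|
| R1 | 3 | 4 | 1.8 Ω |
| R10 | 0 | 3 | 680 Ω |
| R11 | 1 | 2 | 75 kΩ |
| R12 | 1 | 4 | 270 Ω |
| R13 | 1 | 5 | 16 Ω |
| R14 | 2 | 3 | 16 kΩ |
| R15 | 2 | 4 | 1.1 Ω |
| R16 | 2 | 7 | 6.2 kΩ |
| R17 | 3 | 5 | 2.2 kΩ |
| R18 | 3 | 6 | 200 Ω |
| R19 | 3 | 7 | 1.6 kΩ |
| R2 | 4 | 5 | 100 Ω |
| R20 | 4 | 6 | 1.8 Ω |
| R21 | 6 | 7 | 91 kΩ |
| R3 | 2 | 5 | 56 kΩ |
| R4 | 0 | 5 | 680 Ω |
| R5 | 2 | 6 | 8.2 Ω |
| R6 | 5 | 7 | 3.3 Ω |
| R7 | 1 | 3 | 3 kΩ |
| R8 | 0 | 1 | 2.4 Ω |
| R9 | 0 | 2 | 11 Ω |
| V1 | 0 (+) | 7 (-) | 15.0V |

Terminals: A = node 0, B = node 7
Nodal analysis, taking node 7 as the 0 V reference.
Source V1 fixes V_0 = 15 V.
KCL at each unknown node (sum of currents leaving = 0; resistances in Ω):
  Node 1: (V_1 - V_3)/3000 + (V_1 - 15)/2.4 + (V_1 - V_2)/75000 + (V_1 - V_4)/270 + (V_1 - V_5)/16 = 0
  Node 2: (V_2 - V_5)/56000 + (V_2 - V_6)/8.2 + (V_2 - 15)/11 + (V_2 - V_1)/75000 + (V_2 - V_3)/16000 + (V_2 - V_4)/1.1 + (V_2 - 0)/6200 = 0
  Node 3: (V_3 - V_4)/1.8 + (V_3 - V_1)/3000 + (V_3 - 15)/680 + (V_3 - V_2)/16000 + (V_3 - V_5)/2200 + (V_3 - V_6)/200 + (V_3 - 0)/1600 = 0
  Node 4: (V_4 - V_3)/1.8 + (V_4 - V_5)/100 + (V_4 - V_1)/270 + (V_4 - V_2)/1.1 + (V_4 - V_6)/1.8 = 0
  Node 5: (V_5 - V_4)/100 + (V_5 - V_2)/56000 + (V_5 - 15)/680 + (V_5 - 0)/3.3 + (V_5 - V_1)/16 + (V_5 - V_3)/2200 = 0
  Node 6: (V_6 - V_2)/8.2 + (V_6 - V_3)/200 + (V_6 - V_4)/1.8 + (V_6 - 0)/91000 = 0
Collecting terms (coefficients in siemens):
  0.4832·V_1 - 0.00001333·V_2 - 0.0003333·V_3 - 0.003704·V_4 - 0.0625·V_5 = 6.25
  1.122·V_2 - 0.00001333·V_1 - 0.0000625·V_3 - 0.9091·V_4 - 0.00001786·V_5 - 0.122·V_6 = 1.364
  0.5635·V_3 - 0.0003333·V_1 - 0.0000625·V_2 - 0.5556·V_4 - 0.0004545·V_5 - 0.005·V_6 = 0.02206
  2.034·V_4 - 0.003704·V_1 - 0.9091·V_2 - 0.5556·V_3 - 0.01·V_5 - 0.5556·V_6 = 0
  0.3775·V_5 - 0.0625·V_1 - 0.00001786·V_2 - 0.0004545·V_3 - 0.01·V_4 = 0.02206
  0.6825·V_6 - 0.122·V_2 - 0.005·V_3 - 0.5556·V_4 = 0
Solving these 6 simultaneous equations (Gaussian elimination) gives:
  V_1 = 13.39 V, V_2 = 13.65 V, V_3 = 13.51 V, V_4 = 13.53 V
  V_5 = 2.651 V, V_6 = 13.55 V
The requested potential is V_4 = 13.53 V.

Final answer: V_4 = 13.53 V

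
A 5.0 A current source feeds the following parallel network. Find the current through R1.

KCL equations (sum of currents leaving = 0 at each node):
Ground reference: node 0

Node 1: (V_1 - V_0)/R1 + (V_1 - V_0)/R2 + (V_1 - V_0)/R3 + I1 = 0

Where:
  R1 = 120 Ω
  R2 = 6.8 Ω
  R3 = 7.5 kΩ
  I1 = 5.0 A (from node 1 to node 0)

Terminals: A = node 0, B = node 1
All resistors sit directly between nodes 0 and 1, so they are in parallel and share one voltage V; the full source current 5 A splits among them.
1/R_par = 1/120 + 1/6.8 + 1/7500 = 0.1555 S  =>  R_par = 6.43 Ω
V = I × R_par = 5 × 6.43 = 32.15 V
I_R1 = V/R1 = 32.15/120 = 0.2679 A

Final answer: 0.2679 A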